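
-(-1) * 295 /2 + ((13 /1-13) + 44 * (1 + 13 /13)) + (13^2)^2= 57593 /2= 28796.50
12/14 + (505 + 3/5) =17726/35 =506.46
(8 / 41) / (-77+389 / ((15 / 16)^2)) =1800 / 3372619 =0.00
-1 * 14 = -14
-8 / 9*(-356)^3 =40104903.11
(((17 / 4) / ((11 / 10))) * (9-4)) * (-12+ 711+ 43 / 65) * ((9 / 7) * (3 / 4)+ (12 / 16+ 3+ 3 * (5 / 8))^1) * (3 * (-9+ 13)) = 2139626205 / 2002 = 1068744.36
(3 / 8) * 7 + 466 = 3749 / 8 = 468.62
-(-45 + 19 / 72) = 3221 / 72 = 44.74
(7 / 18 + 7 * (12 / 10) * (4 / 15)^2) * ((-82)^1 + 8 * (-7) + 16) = -135359 / 1125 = -120.32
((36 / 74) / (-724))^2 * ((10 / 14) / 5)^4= 81 / 430737565636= 0.00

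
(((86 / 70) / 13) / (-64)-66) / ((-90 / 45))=1921963 / 58240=33.00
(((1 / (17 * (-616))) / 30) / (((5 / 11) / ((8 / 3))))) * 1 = -1 / 53550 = -0.00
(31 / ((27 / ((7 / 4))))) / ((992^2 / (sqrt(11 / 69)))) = 7 * sqrt(759) / 236556288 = 0.00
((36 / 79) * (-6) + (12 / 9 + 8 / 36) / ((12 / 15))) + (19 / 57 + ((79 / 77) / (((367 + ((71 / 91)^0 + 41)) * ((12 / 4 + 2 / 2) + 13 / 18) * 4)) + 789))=1500819087083 / 1903279455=788.54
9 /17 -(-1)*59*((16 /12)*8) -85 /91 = 2918858 /4641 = 628.93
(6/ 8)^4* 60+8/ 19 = 23597/ 1216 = 19.41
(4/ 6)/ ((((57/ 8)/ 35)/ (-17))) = -9520/ 171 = -55.67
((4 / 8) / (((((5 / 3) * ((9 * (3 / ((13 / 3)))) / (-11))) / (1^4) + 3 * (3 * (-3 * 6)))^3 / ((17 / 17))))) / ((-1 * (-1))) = -2924207 / 25301931479802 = -0.00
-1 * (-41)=41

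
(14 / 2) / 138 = 7 / 138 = 0.05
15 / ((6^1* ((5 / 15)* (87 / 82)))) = 7.07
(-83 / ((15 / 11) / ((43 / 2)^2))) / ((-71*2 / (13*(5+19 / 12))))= 1733716699 / 102240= 16957.32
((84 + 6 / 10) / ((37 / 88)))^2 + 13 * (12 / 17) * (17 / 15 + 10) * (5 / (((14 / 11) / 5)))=42492.60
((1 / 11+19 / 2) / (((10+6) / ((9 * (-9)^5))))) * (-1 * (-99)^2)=99911439441 / 32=3122232482.53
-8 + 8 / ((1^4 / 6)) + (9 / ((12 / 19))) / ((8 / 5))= 1565 / 32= 48.91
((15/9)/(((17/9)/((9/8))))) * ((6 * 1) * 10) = 2025/34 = 59.56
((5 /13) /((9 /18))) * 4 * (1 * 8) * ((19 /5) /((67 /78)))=7296 /67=108.90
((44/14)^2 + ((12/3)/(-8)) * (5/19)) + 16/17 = 338291/31654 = 10.69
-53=-53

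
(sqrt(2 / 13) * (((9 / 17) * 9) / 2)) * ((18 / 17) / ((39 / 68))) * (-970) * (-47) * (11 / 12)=72093.87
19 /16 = 1.19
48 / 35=1.37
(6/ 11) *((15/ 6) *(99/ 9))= 15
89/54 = 1.65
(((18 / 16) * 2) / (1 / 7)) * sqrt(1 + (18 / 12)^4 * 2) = 63 * sqrt(178) / 16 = 52.53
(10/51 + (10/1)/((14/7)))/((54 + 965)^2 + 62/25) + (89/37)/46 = 117839571643/2253300669774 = 0.05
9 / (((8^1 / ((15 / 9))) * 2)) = 15 / 16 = 0.94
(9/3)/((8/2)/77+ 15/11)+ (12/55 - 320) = -1904387/5995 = -317.66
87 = 87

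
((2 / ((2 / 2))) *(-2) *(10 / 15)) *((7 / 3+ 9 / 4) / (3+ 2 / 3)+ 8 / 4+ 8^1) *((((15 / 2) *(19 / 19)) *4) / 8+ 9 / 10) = -279 / 2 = -139.50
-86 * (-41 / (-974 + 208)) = -1763 / 383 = -4.60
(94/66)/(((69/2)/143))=1222/207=5.90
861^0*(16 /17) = 16 /17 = 0.94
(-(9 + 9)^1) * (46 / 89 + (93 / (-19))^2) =-14154606 / 32129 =-440.56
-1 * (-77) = 77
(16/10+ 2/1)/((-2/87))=-783/5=-156.60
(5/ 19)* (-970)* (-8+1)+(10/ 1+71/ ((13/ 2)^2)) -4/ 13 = 5774068/ 3211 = 1798.21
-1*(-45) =45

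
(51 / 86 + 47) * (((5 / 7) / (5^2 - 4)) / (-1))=-20465 / 12642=-1.62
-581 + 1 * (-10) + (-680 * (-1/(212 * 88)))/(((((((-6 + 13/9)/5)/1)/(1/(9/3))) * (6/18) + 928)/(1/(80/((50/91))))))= -41858272020459/70826179424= -591.00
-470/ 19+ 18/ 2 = -299/ 19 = -15.74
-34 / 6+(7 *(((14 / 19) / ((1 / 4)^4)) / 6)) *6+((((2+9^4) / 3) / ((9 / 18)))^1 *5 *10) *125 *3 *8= 37409174941 / 57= 656301314.75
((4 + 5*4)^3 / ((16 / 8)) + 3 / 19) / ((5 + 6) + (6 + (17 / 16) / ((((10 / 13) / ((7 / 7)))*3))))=63038880 / 159239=395.88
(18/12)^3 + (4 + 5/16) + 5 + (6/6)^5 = 219/16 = 13.69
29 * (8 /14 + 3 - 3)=116 /7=16.57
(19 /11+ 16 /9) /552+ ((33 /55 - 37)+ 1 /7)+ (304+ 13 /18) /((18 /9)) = 222081883 /1912680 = 116.11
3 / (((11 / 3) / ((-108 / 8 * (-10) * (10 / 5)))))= 2430 / 11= 220.91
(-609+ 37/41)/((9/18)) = -49864/41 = -1216.20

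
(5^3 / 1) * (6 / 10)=75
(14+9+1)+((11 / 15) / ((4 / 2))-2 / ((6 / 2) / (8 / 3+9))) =1493 / 90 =16.59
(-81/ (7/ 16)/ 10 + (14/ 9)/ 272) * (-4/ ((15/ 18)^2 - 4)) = -1585814/ 70805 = -22.40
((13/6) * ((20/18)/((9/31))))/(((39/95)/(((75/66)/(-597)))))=-368125/9574686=-0.04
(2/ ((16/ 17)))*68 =289/ 2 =144.50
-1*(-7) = 7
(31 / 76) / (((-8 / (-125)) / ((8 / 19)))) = 3875 / 1444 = 2.68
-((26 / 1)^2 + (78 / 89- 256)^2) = -520917032 / 7921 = -65764.05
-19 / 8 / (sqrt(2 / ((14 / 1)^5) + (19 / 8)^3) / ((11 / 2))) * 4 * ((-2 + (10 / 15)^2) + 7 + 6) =-4219292 * sqrt(179323270) / 345837735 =-163.37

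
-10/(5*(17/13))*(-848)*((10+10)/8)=55120/17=3242.35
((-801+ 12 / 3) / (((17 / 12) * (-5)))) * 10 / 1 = 19128 / 17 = 1125.18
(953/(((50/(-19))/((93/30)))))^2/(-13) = -315076774489/3250000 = -96946.70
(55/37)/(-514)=-55/19018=-0.00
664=664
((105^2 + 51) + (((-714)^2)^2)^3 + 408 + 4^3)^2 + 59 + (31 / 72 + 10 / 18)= 22186539997404118823818281257226788501961160982100696864286919732342111 / 72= 308146388852834983664142800000000000000000000000000000000000000000000.00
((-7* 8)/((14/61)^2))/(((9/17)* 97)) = -126514/6111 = -20.70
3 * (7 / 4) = 21 / 4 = 5.25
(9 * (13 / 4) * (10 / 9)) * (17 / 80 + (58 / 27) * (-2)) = -114673 / 864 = -132.72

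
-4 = -4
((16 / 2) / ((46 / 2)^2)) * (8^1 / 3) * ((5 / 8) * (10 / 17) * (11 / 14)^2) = 0.01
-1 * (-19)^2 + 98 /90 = -16196 /45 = -359.91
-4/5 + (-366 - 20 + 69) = -317.80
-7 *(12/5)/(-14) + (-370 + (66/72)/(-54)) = -1194967/3240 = -368.82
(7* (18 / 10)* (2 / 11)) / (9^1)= 14 / 55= 0.25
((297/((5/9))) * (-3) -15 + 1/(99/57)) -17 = -1635.22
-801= -801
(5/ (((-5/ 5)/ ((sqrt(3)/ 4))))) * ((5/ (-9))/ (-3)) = -25 * sqrt(3)/ 108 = -0.40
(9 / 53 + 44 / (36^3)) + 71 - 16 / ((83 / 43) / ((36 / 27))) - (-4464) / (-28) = -35669137501 / 359169552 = -99.31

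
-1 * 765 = -765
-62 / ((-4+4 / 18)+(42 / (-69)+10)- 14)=207 / 28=7.39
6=6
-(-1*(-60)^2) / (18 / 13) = 2600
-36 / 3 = -12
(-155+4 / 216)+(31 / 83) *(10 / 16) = -2774323 / 17928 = -154.75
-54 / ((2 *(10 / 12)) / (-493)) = 79866 / 5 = 15973.20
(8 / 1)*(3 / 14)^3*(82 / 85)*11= 24354 / 29155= 0.84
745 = 745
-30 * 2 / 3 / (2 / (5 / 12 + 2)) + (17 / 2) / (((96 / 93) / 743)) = 1170043 / 192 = 6093.97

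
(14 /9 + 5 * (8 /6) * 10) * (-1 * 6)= -1228 /3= -409.33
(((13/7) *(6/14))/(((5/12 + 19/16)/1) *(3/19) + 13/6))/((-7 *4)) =-8892/757001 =-0.01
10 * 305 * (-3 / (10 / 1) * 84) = -76860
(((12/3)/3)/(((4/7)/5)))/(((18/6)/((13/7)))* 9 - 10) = 455/177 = 2.57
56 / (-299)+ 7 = 2037 / 299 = 6.81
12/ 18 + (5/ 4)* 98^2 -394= 34835/ 3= 11611.67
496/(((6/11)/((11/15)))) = 30008/45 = 666.84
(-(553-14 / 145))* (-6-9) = 240513 / 29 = 8293.55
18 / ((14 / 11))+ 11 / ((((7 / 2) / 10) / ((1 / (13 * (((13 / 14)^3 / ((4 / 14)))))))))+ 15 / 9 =9999692 / 599781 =16.67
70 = 70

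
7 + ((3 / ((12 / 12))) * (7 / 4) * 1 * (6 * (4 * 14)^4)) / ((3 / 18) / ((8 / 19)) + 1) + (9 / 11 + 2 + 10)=163567352078 / 737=221936705.67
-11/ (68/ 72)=-198/ 17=-11.65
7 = 7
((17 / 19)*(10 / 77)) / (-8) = -85 / 5852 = -0.01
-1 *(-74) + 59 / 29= 76.03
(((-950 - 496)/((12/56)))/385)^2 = 929296/3025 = 307.21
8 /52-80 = -1038 /13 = -79.85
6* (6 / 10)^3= 162 / 125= 1.30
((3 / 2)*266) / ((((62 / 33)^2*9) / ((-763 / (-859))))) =36836877 / 3301996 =11.16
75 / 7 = 10.71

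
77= 77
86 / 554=43 / 277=0.16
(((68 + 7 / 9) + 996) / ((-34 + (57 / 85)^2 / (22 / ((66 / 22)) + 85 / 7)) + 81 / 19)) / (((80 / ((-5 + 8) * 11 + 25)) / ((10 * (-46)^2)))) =-8254103655516425 / 15014634966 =-549737.22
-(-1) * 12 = 12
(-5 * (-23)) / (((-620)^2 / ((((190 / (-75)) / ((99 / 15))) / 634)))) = -437 / 2412725040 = -0.00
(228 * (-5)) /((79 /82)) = -93480 /79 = -1183.29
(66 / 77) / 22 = 0.04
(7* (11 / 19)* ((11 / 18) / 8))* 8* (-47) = -39809 / 342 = -116.40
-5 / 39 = -0.13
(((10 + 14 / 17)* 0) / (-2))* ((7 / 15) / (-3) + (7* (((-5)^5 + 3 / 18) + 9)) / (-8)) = 0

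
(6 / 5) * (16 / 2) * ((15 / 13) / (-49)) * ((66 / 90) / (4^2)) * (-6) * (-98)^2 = 38808 / 65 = 597.05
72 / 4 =18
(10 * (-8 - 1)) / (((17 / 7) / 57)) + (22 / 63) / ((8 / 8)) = -2261956 / 1071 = -2112.00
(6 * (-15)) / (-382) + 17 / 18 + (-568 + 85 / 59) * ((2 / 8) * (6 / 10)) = -83.80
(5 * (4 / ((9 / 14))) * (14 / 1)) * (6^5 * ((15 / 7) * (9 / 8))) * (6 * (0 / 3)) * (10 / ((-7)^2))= 0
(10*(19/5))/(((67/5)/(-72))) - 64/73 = -1002928/4891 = -205.06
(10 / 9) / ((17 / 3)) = 10 / 51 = 0.20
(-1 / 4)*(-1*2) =1 / 2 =0.50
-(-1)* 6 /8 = 0.75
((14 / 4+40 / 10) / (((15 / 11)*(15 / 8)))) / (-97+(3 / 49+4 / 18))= -1617 / 53315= -0.03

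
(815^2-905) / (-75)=-8844.27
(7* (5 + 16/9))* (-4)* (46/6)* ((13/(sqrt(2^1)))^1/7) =-36478* sqrt(2)/27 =-1910.65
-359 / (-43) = 359 / 43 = 8.35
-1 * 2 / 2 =-1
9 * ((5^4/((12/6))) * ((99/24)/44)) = 16875/64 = 263.67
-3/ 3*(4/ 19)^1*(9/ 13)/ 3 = -0.05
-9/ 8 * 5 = -45/ 8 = -5.62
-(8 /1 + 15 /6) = -21 /2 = -10.50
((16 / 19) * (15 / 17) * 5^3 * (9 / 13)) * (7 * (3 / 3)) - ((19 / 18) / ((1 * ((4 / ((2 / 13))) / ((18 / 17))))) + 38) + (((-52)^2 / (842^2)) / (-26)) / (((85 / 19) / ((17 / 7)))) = 21467075720413 / 52096447130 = 412.06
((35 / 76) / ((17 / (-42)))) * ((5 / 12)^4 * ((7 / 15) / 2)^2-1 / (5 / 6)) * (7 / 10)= 1534187893 / 1607454720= 0.95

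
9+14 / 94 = 430 / 47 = 9.15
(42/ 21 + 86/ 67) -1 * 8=-316/ 67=-4.72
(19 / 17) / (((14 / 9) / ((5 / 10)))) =171 / 476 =0.36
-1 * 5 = -5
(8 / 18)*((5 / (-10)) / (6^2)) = -0.01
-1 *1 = -1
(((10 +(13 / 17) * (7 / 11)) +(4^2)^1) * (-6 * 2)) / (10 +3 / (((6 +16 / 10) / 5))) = -173736 / 6545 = -26.54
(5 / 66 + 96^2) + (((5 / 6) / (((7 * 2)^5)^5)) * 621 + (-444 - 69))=25847443307266723062096889718539627 / 2969920523185992625558004957184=8703.08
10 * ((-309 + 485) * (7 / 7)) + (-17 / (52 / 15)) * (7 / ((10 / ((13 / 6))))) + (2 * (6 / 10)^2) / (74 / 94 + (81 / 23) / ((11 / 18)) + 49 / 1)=1752.58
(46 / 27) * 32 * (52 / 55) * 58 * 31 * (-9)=-137626112 / 165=-834097.65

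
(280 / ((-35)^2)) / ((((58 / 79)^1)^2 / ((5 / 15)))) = 12482 / 88305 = 0.14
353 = 353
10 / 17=0.59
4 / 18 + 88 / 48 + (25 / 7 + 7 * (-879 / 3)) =-257717 / 126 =-2045.37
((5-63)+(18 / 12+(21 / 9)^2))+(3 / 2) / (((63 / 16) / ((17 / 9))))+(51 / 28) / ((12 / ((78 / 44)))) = -3330851 / 66528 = -50.07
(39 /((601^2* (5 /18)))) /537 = 234 /323274895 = 0.00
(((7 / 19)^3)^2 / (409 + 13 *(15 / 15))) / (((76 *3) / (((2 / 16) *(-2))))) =-117649 / 18106265945184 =-0.00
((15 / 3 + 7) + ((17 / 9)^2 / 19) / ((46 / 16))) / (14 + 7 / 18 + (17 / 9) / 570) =0.84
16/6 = 8/3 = 2.67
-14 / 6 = -7 / 3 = -2.33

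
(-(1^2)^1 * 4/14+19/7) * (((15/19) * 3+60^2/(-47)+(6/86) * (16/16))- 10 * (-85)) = 506456758/268793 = 1884.19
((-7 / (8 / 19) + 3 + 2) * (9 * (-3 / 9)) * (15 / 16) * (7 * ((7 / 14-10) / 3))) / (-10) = 37107 / 512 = 72.47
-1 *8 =-8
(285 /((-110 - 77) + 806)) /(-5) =-57 /619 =-0.09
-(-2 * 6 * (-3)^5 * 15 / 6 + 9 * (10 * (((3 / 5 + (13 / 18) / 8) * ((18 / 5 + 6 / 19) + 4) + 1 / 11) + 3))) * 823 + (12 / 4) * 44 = -6931701364 / 1045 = -6633207.05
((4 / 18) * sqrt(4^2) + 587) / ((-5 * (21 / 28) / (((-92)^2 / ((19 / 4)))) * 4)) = -179132096 / 2565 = -69837.07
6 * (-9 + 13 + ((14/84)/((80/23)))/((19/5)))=7319/304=24.08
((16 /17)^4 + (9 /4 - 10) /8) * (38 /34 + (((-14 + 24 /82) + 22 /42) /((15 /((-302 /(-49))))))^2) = -102030498606497044657 /18195984838396058400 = -5.61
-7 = -7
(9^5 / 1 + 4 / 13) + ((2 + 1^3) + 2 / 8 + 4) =59056.56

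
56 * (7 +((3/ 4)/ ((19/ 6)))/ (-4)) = 7385/ 19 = 388.68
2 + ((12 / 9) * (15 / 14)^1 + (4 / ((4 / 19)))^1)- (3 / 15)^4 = 98118 / 4375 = 22.43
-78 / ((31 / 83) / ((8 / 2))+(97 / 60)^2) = -1792800 / 62219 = -28.81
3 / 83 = 0.04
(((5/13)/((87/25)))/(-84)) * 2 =-125/47502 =-0.00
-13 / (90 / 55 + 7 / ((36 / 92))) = -1287 / 1933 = -0.67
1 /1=1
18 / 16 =9 / 8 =1.12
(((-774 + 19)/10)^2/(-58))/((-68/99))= 2257299/15776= 143.08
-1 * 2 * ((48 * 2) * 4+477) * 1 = -1722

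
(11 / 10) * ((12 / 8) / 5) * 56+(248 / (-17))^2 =1671118 / 7225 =231.30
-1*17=-17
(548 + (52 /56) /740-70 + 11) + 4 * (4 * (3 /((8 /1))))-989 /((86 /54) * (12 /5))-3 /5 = 2441347 /10360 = 235.65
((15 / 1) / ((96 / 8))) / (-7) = -5 / 28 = -0.18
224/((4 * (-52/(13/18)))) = -7/9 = -0.78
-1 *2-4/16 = -9/4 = -2.25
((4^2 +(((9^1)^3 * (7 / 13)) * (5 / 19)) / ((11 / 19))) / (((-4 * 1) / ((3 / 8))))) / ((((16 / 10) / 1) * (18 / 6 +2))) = -83409 / 36608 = -2.28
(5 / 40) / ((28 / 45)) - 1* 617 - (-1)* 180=-97843 / 224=-436.80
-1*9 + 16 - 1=6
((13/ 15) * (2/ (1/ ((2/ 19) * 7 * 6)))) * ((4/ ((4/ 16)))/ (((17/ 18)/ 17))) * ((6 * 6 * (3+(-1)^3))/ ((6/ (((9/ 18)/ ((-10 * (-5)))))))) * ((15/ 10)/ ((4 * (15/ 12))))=79.45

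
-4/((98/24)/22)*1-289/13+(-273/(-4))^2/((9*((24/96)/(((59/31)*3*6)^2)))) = 2429632.64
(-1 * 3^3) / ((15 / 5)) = -9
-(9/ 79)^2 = -81/ 6241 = -0.01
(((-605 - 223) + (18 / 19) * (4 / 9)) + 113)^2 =184334929 / 361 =510623.07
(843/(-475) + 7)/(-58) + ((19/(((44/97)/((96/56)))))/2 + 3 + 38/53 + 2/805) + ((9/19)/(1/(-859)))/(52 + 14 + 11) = 4661148001/136101350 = 34.25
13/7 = 1.86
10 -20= -10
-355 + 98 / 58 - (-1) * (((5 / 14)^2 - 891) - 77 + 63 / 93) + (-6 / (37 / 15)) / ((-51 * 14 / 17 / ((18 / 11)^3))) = -11456507621703 / 8677518388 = -1320.25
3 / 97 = 0.03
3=3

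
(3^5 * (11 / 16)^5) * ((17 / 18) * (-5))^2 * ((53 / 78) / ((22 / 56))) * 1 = 39244834475 / 27262976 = 1439.49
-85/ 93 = -0.91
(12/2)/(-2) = -3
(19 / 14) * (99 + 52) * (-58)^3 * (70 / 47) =-2798881640 / 47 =-59550673.19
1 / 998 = 0.00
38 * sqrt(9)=114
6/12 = 1/2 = 0.50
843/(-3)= -281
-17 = -17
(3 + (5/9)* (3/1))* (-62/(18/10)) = -4340/27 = -160.74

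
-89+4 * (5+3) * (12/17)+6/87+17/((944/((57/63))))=-648224329/9773232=-66.33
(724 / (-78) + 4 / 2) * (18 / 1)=-1704 / 13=-131.08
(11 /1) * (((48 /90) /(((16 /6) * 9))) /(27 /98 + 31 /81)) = 882 /2375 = 0.37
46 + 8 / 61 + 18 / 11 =32052 / 671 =47.77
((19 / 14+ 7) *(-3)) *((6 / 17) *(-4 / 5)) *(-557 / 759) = -782028 / 150535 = -5.19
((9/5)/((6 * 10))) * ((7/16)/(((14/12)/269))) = 2421/800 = 3.03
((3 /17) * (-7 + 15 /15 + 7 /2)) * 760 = -5700 /17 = -335.29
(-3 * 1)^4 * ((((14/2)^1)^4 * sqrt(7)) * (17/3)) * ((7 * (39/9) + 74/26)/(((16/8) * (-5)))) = -237677391 * sqrt(7)/65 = -9674388.75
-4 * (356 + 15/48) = -5701/4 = -1425.25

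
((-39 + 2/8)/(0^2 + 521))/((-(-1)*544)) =-155/1133696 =-0.00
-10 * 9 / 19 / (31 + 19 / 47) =-235 / 1558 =-0.15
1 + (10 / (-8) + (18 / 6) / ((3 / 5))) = 19 / 4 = 4.75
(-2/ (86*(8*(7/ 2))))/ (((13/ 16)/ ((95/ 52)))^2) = -36100/ 8596861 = -0.00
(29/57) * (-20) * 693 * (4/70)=-7656/19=-402.95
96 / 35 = 2.74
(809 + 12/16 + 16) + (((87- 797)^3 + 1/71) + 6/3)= -101646488915/284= -357910172.24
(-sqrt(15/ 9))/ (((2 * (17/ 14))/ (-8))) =56 * sqrt(15)/ 51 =4.25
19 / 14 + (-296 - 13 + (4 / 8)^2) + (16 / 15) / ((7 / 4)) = -18407 / 60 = -306.78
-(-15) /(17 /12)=180 /17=10.59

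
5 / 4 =1.25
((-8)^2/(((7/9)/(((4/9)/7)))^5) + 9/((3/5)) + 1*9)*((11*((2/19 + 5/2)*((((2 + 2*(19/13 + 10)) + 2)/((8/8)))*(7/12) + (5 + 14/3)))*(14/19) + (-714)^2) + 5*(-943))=16086733060203667180/1325656343557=12134919.54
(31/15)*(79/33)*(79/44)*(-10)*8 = -773884/1089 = -710.64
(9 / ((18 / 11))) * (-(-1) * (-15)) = -165 / 2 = -82.50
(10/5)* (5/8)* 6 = 15/2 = 7.50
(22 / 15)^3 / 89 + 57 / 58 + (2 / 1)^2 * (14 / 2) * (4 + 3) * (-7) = -23884902041 / 17421750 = -1370.98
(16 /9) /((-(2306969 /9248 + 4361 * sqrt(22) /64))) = 156550144 /14092314201-42762752 * sqrt(22) /14092314201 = -0.00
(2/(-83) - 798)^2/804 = 1096801924/1384689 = 792.09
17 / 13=1.31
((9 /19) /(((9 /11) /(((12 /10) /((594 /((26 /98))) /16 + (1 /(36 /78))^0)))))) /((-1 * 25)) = -6864 /34810375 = -0.00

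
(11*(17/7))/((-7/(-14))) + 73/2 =1259/14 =89.93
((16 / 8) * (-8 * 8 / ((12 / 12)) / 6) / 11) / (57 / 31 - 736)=1984 / 751047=0.00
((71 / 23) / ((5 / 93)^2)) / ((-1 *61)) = -614079 / 35075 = -17.51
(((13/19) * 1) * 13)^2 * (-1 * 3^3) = -771147/361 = -2136.14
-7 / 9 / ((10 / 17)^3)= -34391 / 9000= -3.82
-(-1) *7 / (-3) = -7 / 3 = -2.33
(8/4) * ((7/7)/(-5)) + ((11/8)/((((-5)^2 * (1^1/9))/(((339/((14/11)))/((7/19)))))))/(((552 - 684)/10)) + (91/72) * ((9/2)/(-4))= -453673/15680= -28.93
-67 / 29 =-2.31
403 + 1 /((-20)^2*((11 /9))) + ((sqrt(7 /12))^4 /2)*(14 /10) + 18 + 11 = 34233427 /79200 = 432.24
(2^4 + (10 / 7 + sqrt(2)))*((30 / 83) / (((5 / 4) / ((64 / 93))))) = 512*sqrt(2) / 2573 + 62464 / 18011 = 3.75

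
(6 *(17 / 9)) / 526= 0.02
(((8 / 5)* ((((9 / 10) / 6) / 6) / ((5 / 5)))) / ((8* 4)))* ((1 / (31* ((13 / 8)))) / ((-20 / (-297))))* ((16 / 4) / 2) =0.00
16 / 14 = 8 / 7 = 1.14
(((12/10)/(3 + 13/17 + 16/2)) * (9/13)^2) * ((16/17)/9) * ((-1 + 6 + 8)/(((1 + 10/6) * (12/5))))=27/2600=0.01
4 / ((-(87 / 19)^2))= -1444 / 7569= -0.19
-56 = -56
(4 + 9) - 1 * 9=4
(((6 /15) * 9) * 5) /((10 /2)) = 18 /5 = 3.60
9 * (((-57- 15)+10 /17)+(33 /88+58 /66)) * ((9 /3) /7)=-2833821 /10472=-270.61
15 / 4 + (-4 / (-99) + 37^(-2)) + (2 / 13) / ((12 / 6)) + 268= 1916020585 / 7047612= 271.87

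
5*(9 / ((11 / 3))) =135 / 11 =12.27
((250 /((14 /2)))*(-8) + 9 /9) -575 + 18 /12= -12015 /14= -858.21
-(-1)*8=8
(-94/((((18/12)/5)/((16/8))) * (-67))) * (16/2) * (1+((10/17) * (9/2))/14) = 2128160/23919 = 88.97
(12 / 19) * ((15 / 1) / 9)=1.05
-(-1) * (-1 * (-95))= 95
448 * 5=2240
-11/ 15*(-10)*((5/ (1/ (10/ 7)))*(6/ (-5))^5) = -114048/ 875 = -130.34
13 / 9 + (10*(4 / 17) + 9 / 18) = 1315 / 306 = 4.30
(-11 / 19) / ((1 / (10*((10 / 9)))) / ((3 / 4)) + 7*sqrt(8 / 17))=14025 / 4652093-96250*sqrt(34) / 4652093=-0.12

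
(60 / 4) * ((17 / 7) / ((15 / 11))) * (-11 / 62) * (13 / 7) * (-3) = 80223 / 3038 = 26.41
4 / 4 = 1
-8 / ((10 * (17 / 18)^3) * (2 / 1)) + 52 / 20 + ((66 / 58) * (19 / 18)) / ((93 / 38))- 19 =-651282923 / 39751083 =-16.38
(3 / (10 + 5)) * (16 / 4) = 4 / 5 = 0.80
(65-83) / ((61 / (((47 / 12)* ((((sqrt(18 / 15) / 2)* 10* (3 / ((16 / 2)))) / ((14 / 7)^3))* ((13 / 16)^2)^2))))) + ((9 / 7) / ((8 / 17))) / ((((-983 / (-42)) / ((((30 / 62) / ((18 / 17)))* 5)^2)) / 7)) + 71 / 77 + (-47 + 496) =528595680177 / 1163824816-12081303* sqrt(30) / 511705088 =454.06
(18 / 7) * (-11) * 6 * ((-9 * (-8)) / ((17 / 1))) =-718.79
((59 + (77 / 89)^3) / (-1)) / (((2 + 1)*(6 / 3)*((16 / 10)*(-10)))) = 0.62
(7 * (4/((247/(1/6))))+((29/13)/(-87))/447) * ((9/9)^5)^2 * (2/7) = 12478/2318589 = 0.01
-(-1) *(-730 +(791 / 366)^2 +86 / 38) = -1840321673 / 2545164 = -723.07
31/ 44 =0.70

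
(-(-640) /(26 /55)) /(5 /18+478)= 316800 /111917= 2.83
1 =1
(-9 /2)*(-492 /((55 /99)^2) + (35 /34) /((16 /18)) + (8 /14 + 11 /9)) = 681639347 /95200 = 7160.08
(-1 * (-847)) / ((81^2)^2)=847 / 43046721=0.00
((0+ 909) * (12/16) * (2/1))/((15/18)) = 8181/5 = 1636.20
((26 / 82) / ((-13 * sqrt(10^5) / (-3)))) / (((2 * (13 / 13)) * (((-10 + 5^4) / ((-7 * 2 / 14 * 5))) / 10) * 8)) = -sqrt(10) / 2689600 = -0.00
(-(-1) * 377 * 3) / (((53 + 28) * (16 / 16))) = 377 / 27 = 13.96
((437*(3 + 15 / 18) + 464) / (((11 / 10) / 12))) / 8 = 64175 / 22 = 2917.05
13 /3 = 4.33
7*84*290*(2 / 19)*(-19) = -341040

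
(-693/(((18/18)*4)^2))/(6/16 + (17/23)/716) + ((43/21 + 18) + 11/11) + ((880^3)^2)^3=52099481362057169391999802829371531591679999999999951033639/520170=100158566165017531560835500000000000000000000000000000.00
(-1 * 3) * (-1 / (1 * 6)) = 1 / 2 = 0.50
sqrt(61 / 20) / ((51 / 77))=77*sqrt(305) / 510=2.64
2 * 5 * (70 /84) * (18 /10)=15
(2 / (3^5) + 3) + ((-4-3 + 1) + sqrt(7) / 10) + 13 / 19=-10654 / 4617 + sqrt(7) / 10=-2.04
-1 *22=-22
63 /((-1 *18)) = -7 /2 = -3.50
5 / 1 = 5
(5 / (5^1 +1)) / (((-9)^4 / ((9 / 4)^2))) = 5 / 7776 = 0.00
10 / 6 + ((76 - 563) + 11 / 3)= -1445 / 3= -481.67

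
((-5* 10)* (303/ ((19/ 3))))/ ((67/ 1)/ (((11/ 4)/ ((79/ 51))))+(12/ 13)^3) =-28008948825/ 451100774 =-62.09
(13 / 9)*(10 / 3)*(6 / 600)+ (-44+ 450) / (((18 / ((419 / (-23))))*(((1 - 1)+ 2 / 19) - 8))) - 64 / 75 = 795541 / 15525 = 51.24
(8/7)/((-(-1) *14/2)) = 8/49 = 0.16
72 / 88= 9 / 11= 0.82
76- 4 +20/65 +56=128.31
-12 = -12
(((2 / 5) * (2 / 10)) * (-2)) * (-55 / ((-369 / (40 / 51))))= -352 / 18819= -0.02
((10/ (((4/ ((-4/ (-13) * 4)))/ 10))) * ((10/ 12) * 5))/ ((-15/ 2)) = -2000/ 117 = -17.09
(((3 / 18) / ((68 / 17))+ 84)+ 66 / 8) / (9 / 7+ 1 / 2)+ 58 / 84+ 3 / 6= 22207 / 420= 52.87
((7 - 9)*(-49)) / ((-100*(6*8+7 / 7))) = -0.02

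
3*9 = 27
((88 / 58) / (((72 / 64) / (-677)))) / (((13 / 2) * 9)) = -476608 / 30537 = -15.61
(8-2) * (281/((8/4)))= 843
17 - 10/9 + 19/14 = 17.25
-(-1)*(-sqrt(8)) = -2*sqrt(2) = -2.83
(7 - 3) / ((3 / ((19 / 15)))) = 76 / 45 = 1.69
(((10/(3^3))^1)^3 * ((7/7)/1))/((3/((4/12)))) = 1000/177147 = 0.01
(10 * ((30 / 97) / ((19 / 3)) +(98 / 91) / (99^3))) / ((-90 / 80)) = -90822050560 / 209226543669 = -0.43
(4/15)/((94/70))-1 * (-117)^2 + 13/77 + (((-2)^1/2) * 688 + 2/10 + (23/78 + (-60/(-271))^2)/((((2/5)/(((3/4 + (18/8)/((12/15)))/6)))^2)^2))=-8332802870990345806061/579682798214840320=-14374.76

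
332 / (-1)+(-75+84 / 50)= -10133 / 25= -405.32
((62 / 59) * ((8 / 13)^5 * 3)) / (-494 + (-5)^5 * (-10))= 507904 / 56145813581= 0.00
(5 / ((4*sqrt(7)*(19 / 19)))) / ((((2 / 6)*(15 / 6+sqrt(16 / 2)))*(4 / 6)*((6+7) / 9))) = -2025*sqrt(7) / 2548+405*sqrt(14) / 637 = 0.28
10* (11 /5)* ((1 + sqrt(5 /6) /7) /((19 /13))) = 143* sqrt(30) /399 + 286 /19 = 17.02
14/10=1.40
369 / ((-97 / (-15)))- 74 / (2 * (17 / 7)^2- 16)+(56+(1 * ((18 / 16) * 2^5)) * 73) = 27561810 / 9991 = 2758.66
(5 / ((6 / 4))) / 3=10 / 9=1.11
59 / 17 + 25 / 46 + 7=8613 / 782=11.01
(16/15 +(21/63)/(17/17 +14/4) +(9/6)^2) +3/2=2641/540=4.89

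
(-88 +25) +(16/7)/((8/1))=-439/7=-62.71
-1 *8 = -8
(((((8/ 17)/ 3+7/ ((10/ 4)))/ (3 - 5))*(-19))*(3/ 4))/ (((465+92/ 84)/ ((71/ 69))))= 3560011/ 76542160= 0.05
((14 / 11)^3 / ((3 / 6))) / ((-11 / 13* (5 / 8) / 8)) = -4566016 / 73205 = -62.37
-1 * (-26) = 26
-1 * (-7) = 7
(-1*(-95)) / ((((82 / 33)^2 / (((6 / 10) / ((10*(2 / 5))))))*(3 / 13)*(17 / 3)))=806949 / 457232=1.76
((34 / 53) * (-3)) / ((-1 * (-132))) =-17 / 1166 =-0.01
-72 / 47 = -1.53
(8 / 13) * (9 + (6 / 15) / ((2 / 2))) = 5.78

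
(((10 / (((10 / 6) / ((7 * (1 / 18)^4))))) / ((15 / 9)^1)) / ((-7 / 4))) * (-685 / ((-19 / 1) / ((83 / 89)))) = -11371 / 2465478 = -0.00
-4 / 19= -0.21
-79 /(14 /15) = -1185 /14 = -84.64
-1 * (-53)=53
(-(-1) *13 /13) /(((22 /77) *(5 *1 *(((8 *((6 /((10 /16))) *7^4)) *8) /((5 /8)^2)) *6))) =25 /809238528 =0.00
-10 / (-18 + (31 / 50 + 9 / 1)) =1.19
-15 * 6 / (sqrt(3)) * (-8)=240 * sqrt(3)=415.69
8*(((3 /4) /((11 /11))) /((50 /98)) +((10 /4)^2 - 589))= -4650.24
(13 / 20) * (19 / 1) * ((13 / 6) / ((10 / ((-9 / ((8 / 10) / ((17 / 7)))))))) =-163761 / 2240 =-73.11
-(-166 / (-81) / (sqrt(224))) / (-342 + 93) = sqrt(14) / 6804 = 0.00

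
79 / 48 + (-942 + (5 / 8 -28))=-46451 / 48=-967.73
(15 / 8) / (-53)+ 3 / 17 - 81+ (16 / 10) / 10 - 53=-24092543 / 180200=-133.70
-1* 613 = -613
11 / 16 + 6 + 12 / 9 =385 / 48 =8.02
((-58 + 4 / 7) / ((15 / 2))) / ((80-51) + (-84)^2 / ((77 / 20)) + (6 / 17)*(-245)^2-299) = -12529 / 37221450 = -0.00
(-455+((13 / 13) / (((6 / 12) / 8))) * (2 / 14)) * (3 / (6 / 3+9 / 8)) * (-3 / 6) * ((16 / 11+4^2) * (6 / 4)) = 10952064 / 1925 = 5689.38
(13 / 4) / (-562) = -13 / 2248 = -0.01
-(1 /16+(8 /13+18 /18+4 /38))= -7047 /3952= -1.78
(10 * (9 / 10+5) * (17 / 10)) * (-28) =-14042 / 5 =-2808.40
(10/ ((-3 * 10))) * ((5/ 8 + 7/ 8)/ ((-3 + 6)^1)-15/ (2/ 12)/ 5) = 35/ 6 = 5.83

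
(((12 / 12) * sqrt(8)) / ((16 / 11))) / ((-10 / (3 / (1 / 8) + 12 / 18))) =-407 * sqrt(2) / 120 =-4.80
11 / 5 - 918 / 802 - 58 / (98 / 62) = -3501306 / 98245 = -35.64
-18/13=-1.38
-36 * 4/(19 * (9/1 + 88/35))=-5040/7657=-0.66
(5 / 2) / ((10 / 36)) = 9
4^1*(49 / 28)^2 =49 / 4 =12.25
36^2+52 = 1348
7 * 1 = 7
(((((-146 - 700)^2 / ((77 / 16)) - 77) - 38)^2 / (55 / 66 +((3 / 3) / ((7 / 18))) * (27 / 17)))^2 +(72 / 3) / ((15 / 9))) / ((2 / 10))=891803897033112205430477851023228 / 8843587549489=100841868986149450228.76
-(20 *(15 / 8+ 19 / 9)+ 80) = -2875 / 18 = -159.72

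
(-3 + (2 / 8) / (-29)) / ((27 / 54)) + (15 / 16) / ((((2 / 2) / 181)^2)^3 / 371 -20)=-244703176952835097411 / 40352651836913544272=-6.06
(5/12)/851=5/10212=0.00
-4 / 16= -0.25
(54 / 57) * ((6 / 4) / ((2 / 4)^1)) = 54 / 19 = 2.84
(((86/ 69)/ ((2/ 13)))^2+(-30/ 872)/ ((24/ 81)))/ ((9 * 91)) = 0.08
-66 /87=-22 /29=-0.76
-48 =-48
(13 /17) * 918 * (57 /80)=20007 /40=500.18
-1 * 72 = -72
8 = 8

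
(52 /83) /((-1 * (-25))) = 52 /2075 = 0.03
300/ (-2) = -150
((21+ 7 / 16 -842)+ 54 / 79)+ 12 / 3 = -1031271 / 1264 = -815.88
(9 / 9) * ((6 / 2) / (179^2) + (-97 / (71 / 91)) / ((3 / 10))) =-2828258431 / 6824733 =-414.41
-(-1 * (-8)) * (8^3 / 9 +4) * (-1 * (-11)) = -48224 / 9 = -5358.22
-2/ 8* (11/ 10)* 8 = -11/ 5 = -2.20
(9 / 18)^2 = 1 / 4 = 0.25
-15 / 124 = -0.12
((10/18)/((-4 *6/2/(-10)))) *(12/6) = 25/27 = 0.93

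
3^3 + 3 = 30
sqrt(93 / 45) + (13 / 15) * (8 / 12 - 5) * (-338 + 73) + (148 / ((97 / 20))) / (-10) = sqrt(465) / 15 + 866165 / 873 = 993.61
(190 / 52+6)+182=4983 / 26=191.65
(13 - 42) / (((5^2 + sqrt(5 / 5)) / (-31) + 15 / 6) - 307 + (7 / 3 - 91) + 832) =-5394 / 81467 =-0.07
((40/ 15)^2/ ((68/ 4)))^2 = 4096/ 23409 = 0.17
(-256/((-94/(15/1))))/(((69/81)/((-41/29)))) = -2125440/31349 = -67.80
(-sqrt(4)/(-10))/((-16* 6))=-1/480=-0.00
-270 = -270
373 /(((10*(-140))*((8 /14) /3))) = -1119 /800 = -1.40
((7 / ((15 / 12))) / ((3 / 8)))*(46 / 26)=5152 / 195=26.42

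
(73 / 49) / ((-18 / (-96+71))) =1825 / 882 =2.07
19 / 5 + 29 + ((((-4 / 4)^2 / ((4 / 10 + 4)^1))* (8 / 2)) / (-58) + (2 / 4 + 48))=259297 / 3190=81.28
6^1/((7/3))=18/7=2.57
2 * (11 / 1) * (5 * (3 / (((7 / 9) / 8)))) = 23760 / 7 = 3394.29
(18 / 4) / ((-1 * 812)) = -9 / 1624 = -0.01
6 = 6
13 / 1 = 13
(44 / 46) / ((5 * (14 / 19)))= 0.26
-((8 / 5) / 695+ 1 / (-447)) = -101 / 1553325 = -0.00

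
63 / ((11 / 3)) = 189 / 11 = 17.18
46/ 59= 0.78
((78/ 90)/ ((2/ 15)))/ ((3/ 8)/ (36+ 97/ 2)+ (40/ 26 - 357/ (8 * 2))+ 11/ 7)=-123032/ 363383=-0.34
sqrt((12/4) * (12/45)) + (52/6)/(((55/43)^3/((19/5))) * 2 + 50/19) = 2 * sqrt(5)/5 + 19638229/8458650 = 3.22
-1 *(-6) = 6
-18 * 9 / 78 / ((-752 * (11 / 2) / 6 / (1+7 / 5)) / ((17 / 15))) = 1377 / 168025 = 0.01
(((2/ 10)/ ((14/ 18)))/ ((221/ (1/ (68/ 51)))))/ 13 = 27/ 402220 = 0.00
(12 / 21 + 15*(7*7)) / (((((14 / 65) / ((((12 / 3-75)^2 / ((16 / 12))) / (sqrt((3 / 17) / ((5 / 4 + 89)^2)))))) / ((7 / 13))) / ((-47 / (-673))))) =2201986507015*sqrt(51) / 150752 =104312573.24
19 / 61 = 0.31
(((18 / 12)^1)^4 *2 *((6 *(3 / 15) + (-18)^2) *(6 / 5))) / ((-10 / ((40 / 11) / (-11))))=395118 / 3025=130.62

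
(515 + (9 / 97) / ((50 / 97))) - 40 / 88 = 283099 / 550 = 514.73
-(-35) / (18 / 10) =175 / 9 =19.44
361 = 361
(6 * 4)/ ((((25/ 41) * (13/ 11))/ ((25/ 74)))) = 5412/ 481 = 11.25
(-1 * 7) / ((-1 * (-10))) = -0.70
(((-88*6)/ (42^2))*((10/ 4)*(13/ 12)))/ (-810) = 143/ 142884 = 0.00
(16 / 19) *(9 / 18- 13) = -200 / 19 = -10.53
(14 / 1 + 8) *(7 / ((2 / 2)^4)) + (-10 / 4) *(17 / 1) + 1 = 225 / 2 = 112.50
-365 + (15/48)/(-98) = -365.00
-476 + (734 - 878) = -620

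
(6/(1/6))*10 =360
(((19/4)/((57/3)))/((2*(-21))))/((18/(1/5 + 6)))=-31/15120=-0.00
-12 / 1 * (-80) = 960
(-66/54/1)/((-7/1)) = 11/63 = 0.17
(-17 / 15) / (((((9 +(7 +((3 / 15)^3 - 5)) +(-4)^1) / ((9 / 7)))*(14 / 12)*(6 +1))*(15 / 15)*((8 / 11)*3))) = -4675 / 400624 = -0.01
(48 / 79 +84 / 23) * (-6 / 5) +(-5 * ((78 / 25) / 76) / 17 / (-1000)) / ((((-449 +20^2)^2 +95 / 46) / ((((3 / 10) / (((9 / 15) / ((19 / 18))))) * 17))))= -61602287936717 / 12051179820000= -5.11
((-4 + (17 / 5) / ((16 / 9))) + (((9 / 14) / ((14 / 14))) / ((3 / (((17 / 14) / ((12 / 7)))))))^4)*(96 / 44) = -4925829681 / 1081794560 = -4.55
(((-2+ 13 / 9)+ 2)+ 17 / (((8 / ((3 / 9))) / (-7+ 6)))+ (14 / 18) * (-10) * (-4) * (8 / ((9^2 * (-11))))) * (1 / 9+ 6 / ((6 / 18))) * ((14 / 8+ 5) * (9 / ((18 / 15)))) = 23881945 / 57024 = 418.81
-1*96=-96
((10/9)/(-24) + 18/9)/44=211/4752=0.04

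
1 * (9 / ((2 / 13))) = 117 / 2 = 58.50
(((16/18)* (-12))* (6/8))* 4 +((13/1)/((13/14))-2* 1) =-20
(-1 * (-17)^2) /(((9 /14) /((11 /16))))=-22253 /72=-309.07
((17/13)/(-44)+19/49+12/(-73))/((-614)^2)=396219/771350403824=0.00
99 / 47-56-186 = -11275 / 47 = -239.89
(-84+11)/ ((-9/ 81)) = 657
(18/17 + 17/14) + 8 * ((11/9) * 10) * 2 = 423749/2142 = 197.83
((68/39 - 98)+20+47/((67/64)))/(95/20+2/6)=-327784/53131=-6.17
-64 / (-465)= 64 / 465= 0.14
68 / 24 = 17 / 6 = 2.83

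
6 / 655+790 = 517456 / 655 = 790.01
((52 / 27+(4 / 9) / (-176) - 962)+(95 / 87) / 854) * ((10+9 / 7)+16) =-2697621329653 / 102977028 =-26196.34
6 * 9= 54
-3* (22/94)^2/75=-121/55225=-0.00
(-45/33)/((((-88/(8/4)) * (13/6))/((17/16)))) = 765/50336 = 0.02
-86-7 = -93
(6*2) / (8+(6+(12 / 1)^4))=6 / 10375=0.00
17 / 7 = 2.43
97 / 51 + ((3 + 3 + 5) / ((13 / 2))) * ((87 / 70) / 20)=2.01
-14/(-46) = 7/23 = 0.30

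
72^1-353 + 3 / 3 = -280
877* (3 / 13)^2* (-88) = -694584 / 169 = -4109.96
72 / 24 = 3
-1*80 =-80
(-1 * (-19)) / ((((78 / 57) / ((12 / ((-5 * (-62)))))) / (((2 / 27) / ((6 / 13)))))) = 361 / 4185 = 0.09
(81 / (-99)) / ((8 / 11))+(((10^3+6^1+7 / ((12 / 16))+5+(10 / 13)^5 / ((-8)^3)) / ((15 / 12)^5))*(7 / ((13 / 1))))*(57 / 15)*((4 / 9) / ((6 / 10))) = 4942153502694587 / 9774288225000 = 505.63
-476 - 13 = -489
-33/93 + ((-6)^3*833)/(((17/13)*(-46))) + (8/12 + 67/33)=70433416/23529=2993.47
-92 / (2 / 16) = -736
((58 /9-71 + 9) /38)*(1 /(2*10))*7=-175 /342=-0.51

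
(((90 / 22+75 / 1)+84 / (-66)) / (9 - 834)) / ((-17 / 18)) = 5136 / 51425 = 0.10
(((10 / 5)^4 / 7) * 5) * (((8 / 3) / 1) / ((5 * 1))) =128 / 21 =6.10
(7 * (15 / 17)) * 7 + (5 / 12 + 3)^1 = 9517 / 204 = 46.65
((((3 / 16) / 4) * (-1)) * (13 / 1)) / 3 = -13 / 64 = -0.20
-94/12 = -47/6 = -7.83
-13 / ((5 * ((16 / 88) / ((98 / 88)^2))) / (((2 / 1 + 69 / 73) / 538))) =-1342159 / 13824448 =-0.10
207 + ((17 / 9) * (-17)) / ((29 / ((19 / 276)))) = 14905961 / 72036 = 206.92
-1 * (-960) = 960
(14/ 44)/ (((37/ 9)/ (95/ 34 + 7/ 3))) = 10983/ 27676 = 0.40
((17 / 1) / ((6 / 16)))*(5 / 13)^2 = 3400 / 507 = 6.71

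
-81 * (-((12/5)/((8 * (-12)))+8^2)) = 207279/40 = 5181.98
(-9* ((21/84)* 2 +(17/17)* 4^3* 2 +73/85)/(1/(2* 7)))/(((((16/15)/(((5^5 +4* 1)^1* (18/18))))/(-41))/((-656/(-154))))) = 3123072162693/374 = 8350460328.06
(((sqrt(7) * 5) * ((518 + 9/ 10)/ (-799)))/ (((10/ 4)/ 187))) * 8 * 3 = -1369896 * sqrt(7)/ 235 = -15423.00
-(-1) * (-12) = -12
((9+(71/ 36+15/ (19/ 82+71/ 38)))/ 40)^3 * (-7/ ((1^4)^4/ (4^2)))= -518829691856/ 49876670241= -10.40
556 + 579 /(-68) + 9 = 37841 /68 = 556.49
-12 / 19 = -0.63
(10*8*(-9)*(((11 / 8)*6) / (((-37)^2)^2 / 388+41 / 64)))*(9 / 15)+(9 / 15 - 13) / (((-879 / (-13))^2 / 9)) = -3270473521258 / 4291098307495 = -0.76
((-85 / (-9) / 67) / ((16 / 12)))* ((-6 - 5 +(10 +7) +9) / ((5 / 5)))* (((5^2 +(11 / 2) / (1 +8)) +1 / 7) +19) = 2396575 / 33768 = 70.97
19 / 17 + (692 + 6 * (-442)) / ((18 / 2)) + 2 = -32843 / 153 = -214.66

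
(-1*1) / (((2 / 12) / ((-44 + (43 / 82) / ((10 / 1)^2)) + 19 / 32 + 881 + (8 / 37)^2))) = -112838923029 / 22451600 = -5025.87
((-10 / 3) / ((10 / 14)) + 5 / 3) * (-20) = 60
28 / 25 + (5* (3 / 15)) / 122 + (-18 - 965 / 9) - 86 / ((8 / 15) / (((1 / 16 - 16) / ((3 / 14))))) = 11868.87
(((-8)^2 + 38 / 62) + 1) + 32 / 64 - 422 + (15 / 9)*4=-64955 / 186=-349.22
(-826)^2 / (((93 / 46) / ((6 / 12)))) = 15692348 / 93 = 168734.92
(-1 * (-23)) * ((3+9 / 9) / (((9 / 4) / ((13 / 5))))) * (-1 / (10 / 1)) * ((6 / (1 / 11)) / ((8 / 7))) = -46046 / 75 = -613.95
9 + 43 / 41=412 / 41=10.05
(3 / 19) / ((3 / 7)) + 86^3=12085071 / 19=636056.37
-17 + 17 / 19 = -306 / 19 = -16.11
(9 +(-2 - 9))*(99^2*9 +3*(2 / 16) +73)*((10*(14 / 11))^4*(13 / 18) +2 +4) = -882057675806513 / 263538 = -3346984783.24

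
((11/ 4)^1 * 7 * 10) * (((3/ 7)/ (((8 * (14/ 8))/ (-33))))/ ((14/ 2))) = -5445/ 196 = -27.78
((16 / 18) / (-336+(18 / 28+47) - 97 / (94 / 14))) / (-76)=1316 / 34070895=0.00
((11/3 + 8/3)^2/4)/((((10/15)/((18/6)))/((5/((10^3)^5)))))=361/1600000000000000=0.00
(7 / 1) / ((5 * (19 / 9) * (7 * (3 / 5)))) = 3 / 19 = 0.16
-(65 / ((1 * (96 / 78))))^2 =-714025 / 256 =-2789.16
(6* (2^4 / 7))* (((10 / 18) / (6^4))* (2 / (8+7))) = 4 / 5103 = 0.00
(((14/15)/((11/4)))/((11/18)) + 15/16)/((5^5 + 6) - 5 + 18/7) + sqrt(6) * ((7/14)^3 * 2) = 33719/70664000 + sqrt(6)/4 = 0.61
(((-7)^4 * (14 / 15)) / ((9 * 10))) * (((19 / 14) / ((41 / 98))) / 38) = 117649 / 55350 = 2.13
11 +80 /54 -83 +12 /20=-9439 /135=-69.92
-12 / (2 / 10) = -60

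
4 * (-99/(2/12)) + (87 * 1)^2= 5193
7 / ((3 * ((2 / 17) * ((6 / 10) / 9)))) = 595 / 2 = 297.50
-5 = -5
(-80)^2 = 6400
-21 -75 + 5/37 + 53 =-1586/37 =-42.86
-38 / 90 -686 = -30889 / 45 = -686.42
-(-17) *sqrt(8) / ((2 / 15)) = 255 *sqrt(2) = 360.62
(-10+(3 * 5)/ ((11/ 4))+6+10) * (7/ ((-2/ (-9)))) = 360.82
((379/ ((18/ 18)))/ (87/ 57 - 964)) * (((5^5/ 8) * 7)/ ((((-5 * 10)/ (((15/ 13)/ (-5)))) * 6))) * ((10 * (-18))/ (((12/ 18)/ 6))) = 1341.78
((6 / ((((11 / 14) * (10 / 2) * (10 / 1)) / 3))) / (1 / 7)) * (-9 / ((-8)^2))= -3969 / 8800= -0.45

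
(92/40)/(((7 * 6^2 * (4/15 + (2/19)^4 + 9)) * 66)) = 2997383/200857556592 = 0.00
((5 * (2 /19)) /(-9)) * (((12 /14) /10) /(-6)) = 1 /1197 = 0.00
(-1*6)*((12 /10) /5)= -36 /25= -1.44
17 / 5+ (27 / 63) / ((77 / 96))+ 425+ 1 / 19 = 21966277 / 51205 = 428.99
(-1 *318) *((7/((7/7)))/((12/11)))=-4081/2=-2040.50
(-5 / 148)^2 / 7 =25 / 153328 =0.00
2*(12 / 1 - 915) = -1806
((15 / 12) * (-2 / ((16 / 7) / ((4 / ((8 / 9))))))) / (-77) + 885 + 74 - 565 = 277421 / 704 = 394.06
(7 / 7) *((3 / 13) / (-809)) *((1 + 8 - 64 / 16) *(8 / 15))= -8 / 10517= -0.00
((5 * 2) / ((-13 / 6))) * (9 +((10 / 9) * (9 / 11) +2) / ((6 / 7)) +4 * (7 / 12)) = -9720 / 143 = -67.97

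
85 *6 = 510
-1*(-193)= 193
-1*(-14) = 14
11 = 11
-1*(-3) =3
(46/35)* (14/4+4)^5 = 3493125/112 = 31188.62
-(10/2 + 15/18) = -35/6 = -5.83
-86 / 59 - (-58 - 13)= 4103 / 59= 69.54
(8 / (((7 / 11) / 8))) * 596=419584 / 7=59940.57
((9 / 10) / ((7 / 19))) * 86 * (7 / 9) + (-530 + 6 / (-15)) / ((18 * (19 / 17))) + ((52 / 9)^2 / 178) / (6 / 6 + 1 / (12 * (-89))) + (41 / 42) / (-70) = 73602068563 / 536423580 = 137.21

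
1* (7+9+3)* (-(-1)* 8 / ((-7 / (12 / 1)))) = -1824 / 7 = -260.57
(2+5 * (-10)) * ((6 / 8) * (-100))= 3600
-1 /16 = -0.06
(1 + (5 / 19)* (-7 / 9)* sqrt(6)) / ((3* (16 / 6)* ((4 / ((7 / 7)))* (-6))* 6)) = -1 / 1152 + 35* sqrt(6) / 196992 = -0.00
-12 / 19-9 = -183 / 19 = -9.63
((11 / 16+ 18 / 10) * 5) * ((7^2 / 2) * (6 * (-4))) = -29253 / 4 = -7313.25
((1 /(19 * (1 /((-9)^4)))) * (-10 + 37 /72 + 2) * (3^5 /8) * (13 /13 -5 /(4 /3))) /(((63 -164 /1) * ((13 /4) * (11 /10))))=-477411165 /798304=-598.03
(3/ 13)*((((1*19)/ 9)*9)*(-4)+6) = -210/ 13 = -16.15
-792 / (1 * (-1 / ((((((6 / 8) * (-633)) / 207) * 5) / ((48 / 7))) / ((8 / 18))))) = -2193345 / 736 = -2980.09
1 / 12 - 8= -95 / 12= -7.92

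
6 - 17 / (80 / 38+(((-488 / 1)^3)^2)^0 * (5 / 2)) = 404 / 175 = 2.31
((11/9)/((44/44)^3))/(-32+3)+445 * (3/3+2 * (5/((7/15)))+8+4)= 27990868/1827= 15320.67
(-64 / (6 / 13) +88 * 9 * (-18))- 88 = -43448 / 3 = -14482.67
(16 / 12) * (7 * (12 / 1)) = 112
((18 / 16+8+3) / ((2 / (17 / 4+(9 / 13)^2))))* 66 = 1892.31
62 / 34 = 31 / 17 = 1.82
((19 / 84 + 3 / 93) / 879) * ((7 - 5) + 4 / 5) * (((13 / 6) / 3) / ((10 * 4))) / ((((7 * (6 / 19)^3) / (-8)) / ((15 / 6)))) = -0.00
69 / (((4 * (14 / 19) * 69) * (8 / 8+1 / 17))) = 323 / 1008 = 0.32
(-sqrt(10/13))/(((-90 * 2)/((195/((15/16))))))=4 * sqrt(130)/45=1.01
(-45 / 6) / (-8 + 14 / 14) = 15 / 14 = 1.07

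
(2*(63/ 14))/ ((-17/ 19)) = -171/ 17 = -10.06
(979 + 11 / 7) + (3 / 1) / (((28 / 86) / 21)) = 16437 / 14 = 1174.07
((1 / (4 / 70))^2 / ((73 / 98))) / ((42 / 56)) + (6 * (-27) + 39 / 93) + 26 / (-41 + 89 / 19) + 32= 326251144 / 780735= 417.88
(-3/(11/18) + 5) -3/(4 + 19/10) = -271/649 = -0.42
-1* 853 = -853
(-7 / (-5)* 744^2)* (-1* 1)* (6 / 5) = -23248512 / 25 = -929940.48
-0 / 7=0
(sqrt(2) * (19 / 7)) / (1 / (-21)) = -57 * sqrt(2) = -80.61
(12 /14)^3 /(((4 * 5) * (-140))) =-27 /120050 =-0.00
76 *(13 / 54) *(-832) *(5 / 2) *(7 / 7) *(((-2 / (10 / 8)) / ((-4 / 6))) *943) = -775161088 / 9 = -86129009.78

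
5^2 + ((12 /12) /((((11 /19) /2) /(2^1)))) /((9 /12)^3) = 12289 /297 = 41.38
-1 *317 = -317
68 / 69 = 0.99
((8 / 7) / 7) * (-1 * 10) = -80 / 49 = -1.63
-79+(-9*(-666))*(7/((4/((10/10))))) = 20821/2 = 10410.50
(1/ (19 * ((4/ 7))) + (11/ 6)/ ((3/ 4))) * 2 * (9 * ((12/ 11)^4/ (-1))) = -17988480/ 278179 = -64.67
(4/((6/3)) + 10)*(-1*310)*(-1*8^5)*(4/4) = 121896960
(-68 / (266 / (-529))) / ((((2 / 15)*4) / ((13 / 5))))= 350727 / 532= 659.26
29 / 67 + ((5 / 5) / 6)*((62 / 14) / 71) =88555 / 199794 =0.44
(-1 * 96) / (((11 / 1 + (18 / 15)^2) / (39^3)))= -142365600 / 311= -457767.20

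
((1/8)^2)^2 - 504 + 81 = -1732607/4096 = -423.00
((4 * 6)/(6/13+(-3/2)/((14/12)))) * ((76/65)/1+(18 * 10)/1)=-659456/125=-5275.65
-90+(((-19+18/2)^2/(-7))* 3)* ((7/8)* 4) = -240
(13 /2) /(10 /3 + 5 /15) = 39 /22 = 1.77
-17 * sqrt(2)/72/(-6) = 17 * sqrt(2)/432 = 0.06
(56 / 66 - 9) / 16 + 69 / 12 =2767 / 528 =5.24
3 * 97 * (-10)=-2910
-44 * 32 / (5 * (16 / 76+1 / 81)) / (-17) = 2166912 / 29155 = 74.32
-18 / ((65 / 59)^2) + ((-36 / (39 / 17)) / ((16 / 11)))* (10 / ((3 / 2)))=-86.75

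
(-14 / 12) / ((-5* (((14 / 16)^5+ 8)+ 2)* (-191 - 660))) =-114688 / 4397376555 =-0.00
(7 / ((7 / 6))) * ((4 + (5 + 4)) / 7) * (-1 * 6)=-468 / 7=-66.86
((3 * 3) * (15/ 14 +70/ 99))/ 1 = 2465/ 154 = 16.01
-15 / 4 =-3.75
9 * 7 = 63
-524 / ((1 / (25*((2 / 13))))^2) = -1310000 / 169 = -7751.48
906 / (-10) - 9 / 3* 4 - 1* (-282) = 897 / 5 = 179.40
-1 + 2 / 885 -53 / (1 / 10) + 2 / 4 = -938981 / 1770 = -530.50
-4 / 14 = -2 / 7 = -0.29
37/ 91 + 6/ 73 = 3247/ 6643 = 0.49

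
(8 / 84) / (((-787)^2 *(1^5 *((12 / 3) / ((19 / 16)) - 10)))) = -19 / 819425187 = -0.00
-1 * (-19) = 19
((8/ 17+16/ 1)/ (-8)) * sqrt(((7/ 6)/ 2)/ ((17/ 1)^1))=-0.38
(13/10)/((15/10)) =13/15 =0.87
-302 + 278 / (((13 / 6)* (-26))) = -306.93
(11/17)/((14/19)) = 209/238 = 0.88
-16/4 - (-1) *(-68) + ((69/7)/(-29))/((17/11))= -72.22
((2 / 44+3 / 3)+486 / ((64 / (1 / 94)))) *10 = 186325 / 16544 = 11.26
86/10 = 43/5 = 8.60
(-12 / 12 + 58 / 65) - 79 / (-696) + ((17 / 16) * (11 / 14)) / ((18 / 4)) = 0.19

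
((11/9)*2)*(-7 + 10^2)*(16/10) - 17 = 5201/15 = 346.73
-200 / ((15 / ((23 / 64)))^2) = -529 / 4608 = -0.11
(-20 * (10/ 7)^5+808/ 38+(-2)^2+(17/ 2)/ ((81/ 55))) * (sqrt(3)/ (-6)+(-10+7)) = 4550511325 * sqrt(3)/ 310391676+4550511325/ 17243982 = 289.28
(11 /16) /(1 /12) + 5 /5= 9.25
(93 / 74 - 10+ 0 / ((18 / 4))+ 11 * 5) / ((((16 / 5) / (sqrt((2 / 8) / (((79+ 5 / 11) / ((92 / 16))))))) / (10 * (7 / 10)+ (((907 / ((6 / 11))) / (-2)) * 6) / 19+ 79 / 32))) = -2633570625 * sqrt(418) / 109420544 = -492.08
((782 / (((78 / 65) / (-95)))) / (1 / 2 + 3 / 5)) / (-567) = 99.26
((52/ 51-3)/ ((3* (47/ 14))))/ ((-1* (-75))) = -0.00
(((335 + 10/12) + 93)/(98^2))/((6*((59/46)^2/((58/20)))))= 39472393/3008837160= 0.01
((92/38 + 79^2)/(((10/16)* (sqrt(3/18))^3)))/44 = 284700* sqrt(6)/209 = 3336.70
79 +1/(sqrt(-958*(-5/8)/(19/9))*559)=2*sqrt(45505)/4016415 +79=79.00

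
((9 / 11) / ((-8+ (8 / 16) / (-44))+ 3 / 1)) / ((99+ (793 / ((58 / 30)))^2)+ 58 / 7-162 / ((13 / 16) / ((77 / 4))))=-43732 / 44065546721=-0.00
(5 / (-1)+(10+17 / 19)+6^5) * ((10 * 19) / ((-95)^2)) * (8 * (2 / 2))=2365696 / 1805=1310.63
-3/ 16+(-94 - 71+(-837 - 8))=-16163/ 16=-1010.19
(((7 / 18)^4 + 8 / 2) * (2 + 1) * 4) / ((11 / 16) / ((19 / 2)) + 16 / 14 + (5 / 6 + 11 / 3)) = 112333130 / 13299147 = 8.45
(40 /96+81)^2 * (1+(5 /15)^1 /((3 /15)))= 954529 /54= 17676.46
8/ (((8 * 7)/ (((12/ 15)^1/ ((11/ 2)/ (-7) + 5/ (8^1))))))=-0.71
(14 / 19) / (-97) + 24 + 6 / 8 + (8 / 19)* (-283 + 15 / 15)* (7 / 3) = -1860031 / 7372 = -252.31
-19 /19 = -1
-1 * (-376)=376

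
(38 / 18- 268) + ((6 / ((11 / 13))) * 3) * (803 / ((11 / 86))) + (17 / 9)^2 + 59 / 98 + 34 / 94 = 547010138453 / 4103946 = 133288.82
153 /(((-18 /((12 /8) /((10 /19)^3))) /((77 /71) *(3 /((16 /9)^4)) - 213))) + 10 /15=18599.51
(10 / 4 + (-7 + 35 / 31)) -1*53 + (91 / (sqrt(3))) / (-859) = -3495 / 62 -91*sqrt(3) / 2577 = -56.43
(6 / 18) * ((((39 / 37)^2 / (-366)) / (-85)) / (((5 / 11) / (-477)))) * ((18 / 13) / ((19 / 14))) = -8594586 / 674335175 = -0.01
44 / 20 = 11 / 5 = 2.20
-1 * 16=-16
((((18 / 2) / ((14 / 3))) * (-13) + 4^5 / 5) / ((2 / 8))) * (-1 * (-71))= 1786502 / 35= 51042.91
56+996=1052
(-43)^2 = 1849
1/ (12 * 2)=1/ 24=0.04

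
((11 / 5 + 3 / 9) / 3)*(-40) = -304 / 9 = -33.78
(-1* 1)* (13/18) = -13/18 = -0.72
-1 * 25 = -25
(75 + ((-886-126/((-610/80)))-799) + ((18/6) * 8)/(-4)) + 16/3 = -291728/183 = -1594.14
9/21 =3/7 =0.43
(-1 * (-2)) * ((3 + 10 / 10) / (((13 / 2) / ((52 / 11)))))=64 / 11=5.82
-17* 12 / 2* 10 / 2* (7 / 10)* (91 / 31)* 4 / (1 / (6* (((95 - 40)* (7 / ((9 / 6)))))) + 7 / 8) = -133413280 / 27869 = -4787.16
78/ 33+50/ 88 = 2.93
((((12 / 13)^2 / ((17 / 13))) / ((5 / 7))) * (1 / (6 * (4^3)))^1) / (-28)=-3 / 35360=-0.00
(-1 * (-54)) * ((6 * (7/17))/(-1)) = -2268/17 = -133.41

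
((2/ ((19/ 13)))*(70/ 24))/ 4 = 455/ 456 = 1.00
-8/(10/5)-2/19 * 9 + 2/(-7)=-696/133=-5.23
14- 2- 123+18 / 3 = -105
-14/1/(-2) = 7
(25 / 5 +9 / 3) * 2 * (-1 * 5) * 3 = -240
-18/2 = -9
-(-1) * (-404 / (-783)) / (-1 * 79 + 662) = 404 / 456489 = 0.00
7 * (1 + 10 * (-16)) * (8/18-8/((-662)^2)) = -494.65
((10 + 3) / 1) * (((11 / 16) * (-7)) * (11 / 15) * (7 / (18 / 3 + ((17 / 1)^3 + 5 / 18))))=-0.07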